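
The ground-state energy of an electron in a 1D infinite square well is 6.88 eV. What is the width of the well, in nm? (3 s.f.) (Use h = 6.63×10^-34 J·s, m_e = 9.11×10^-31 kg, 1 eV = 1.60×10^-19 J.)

L = 0.234 nm

From E_n = n²h²/(8m_eL²), L = n·h/√(8m_eE_n).
E_1 = 6.88 eV = 1.101×10^-18 J, so L = 1·6.63×10^-34/√(8·9.11×10^-31·1.101×10^-18) = 2.34×10^-10 m = 0.234 nm.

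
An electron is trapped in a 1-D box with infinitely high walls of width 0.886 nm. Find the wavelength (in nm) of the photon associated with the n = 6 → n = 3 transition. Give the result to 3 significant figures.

λ = 95.9 nm

E_1 = h²/(8m_eL²) = 7.675×10^-20 J, so ΔE = (6² − 3²)E_1 = 2.072×10^-18 J.
λ = hc/ΔE = (6.626×10^-34·2.998×10^8)/2.072×10^-18 = 9.59×10^-8 m = 95.9 nm.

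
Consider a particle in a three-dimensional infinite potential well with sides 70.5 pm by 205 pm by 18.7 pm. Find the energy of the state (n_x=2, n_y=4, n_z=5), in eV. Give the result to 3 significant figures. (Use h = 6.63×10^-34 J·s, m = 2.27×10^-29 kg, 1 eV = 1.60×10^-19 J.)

E = 1.10×10^3 eV

For a 3D rectangular well E = (h²/8m)·Σ n_i²/L_i² = (6.63×10^-34)²/(8·2.27×10^-29) · [2²/(70.5 pm)² + 4²/(205 pm)² + 5²/(18.7 pm)²].
Evaluating gives E = 1.759×10^-16 J = 1.10×10^3 eV.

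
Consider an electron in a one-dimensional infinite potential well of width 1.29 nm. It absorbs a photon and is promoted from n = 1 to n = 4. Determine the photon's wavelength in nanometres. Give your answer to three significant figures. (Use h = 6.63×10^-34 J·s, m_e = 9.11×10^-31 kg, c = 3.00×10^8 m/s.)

λ = 366 nm

E_1 = h²/(8m_eL²) = 3.624×10^-20 J, so ΔE = (4² − 1²)E_1 = 5.436×10^-19 J.
λ = hc/ΔE = (6.63×10^-34·3.00×10^8)/5.436×10^-19 = 3.66×10^-7 m = 366 nm.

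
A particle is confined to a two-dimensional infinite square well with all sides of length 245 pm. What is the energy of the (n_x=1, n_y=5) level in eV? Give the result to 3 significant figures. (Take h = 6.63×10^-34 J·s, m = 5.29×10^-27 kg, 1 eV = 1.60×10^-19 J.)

For a 2D rectangular well E = (h²/8m)·Σ n_i²/L_i² = (6.63×10^-34)²/(8·5.29×10^-27) · [1²/(245 pm)² + 5²/(245 pm)²].
Evaluating gives E = 4.499×10^-21 J = 0.0281 eV.

E = 0.0281 eV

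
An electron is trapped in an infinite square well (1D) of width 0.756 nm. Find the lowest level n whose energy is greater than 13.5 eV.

E_1 = h²/(8m_eL²) = 1.054×10^-19 J = 0.6579 eV.
Need n² > 13.5/0.6579 = 20.52, i.e. n > 4.530.
The smallest integer satisfying this is n = 5.

n = 5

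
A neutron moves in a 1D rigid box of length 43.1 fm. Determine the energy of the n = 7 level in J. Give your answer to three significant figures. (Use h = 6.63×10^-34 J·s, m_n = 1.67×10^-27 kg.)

For an infinite well E_n = n²h²/(8m_nL²), so E_1 = h²/(8m_nL²) = (6.63×10^-34)²/(8·1.67×10^-27·(4.31×10^-14 m)²) = 1.771×10^-14 J.
Then E_7 = 7²·E_1 = 49·1.771×10^-14 J = 8.68×10^-13 J.

E_7 = 8.68×10^-13 J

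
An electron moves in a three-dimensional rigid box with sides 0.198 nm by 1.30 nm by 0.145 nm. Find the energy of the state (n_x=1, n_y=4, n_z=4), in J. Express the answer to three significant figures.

For a 3D rectangular well E = (h²/8m_e)·Σ n_i²/L_i² = (6.626×10^-34)²/(8·9.109×10^-31) · [1²/(0.198 nm)² + 4²/(1.30 nm)² + 4²/(0.145 nm)²].
Evaluating gives E = 4.80×10^-17 J.

E = 4.80×10^-17 J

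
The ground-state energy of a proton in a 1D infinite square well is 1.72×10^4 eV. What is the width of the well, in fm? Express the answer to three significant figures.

L = 109 fm

From E_n = n²h²/(8m_pL²), L = n·h/√(8m_pE_n).
E_1 = 1.72×10^4 eV = 2.755×10^-15 J, so L = 1·6.626×10^-34/√(8·1.673×10^-27·2.755×10^-15) = 1.09×10^-13 m = 109 fm.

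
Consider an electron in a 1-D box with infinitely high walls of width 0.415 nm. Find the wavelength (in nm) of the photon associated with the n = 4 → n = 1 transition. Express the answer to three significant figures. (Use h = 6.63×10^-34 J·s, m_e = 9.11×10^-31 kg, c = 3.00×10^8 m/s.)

λ = 37.9 nm

E_1 = h²/(8m_eL²) = 3.502×10^-19 J, so ΔE = (4² − 1²)E_1 = 5.253×10^-18 J.
λ = hc/ΔE = (6.63×10^-34·3.00×10^8)/5.253×10^-18 = 3.79×10^-8 m = 37.9 nm.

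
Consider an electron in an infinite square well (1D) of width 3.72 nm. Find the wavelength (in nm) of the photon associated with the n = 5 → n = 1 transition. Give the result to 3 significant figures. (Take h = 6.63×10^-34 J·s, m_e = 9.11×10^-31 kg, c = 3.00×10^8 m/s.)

λ = 1.90×10^3 nm

E_1 = h²/(8m_eL²) = 4.358×10^-21 J, so ΔE = (5² − 1²)E_1 = 1.046×10^-19 J.
λ = hc/ΔE = (6.63×10^-34·3.00×10^8)/1.046×10^-19 = 1.90×10^-6 m = 1.90×10^3 nm.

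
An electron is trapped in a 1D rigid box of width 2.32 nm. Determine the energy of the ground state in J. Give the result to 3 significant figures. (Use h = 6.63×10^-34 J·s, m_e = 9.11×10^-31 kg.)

For an infinite well E_n = n²h²/(8m_eL²), so E_1 = h²/(8m_eL²) = (6.63×10^-34)²/(8·9.11×10^-31·(2.32×10^-9 m)²) = 1.121×10^-20 J.

E_1 = 1.12×10^-20 J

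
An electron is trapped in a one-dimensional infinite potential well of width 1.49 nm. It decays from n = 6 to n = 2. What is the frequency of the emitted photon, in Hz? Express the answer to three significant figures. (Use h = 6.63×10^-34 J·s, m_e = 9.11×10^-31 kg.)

f = 1.31×10^15 Hz

E_1 = h²/(8m_eL²) = 2.717×10^-20 J and ΔE = (6² − 2²)E_1 = 8.694×10^-19 J.
f = ΔE/h = 8.694×10^-19/6.63×10^-34 = 1.31×10^15 Hz.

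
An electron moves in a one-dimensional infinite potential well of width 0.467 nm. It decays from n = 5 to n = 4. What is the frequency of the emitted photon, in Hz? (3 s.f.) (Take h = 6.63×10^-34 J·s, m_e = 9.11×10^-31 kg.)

E_1 = h²/(8m_eL²) = 2.766×10^-19 J and ΔE = (5² − 4²)E_1 = 2.489×10^-18 J.
f = ΔE/h = 2.489×10^-18/6.63×10^-34 = 3.75×10^15 Hz.

f = 3.75×10^15 Hz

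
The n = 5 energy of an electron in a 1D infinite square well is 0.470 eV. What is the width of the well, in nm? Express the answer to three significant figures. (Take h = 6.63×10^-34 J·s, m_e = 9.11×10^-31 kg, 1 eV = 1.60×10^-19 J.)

L = 4.48 nm

From E_n = n²h²/(8m_eL²), L = n·h/√(8m_eE_n).
E_5 = 0.470 eV = 7.520×10^-20 J, so L = 5·6.63×10^-34/√(8·9.11×10^-31·7.520×10^-20) = 4.48×10^-9 m = 4.48 nm.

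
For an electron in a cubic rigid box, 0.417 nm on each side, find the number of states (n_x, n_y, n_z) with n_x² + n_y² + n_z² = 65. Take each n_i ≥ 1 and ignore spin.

degeneracy = 6

The level has n_x² + n_y² + n_z² = 65. The ordered positive-integer solutions are (2, 5, 6), (2, 6, 5), (5, 2, 6), (5, 6, 2), (6, 2, 5), (6, 5, 2).
That gives 6 states.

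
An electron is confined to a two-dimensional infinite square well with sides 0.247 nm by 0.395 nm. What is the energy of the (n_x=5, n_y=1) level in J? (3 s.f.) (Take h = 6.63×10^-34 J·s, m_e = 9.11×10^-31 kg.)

E = 2.51×10^-17 J

For a 2D rectangular well E = (h²/8m_e)·Σ n_i²/L_i² = (6.63×10^-34)²/(8·9.11×10^-31) · [5²/(0.247 nm)² + 1²/(0.395 nm)²].
Evaluating gives E = 2.51×10^-17 J.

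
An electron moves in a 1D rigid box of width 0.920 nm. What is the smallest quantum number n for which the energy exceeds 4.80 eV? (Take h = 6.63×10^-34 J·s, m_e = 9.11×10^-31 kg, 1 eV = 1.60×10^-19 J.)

E_1 = h²/(8m_eL²) = 7.126×10^-20 J = 0.4454 eV.
Need n² > 4.80/0.4454 = 10.78, i.e. n > 3.283.
The smallest integer satisfying this is n = 4.

n = 4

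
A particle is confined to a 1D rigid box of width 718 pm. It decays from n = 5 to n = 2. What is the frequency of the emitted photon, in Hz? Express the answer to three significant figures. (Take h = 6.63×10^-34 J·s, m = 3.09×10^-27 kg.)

E_1 = h²/(8mL²) = 3.449×10^-23 J and ΔE = (5² − 2²)E_1 = 7.243×10^-22 J.
f = ΔE/h = 7.243×10^-22/6.63×10^-34 = 1.09×10^12 Hz.

f = 1.09×10^12 Hz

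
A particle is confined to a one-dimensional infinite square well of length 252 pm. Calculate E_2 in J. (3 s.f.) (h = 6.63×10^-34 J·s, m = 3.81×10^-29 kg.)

E_2 = 9.08×10^-20 J

For an infinite well E_n = n²h²/(8mL²), so E_1 = h²/(8mL²) = (6.63×10^-34)²/(8·3.81×10^-29·(2.52×10^-10 m)²) = 2.271×10^-20 J.
Then E_2 = 2²·E_1 = 4·2.271×10^-20 J = 9.08×10^-20 J.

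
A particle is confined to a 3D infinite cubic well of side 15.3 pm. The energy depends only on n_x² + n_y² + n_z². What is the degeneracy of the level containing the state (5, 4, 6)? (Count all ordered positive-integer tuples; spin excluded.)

degeneracy = 12

The level has n_x² + n_y² + n_z² = 77. The ordered positive-integer solutions are (2, 3, 8), (2, 8, 3), (3, 2, 8), (3, 8, 2), (4, 5, 6), (4, 6, 5), (5, 4, 6), (5, 6, 4), (6, 4, 5), (6, 5, 4), (8, 2, 3), (8, 3, 2).
That gives 12 states.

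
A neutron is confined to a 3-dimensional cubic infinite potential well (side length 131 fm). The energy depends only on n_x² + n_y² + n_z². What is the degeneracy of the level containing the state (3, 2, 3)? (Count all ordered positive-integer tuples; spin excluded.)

degeneracy = 3

The level has n_x² + n_y² + n_z² = 22. The ordered positive-integer solutions are (2, 3, 3), (3, 2, 3), (3, 3, 2).
That gives 3 states.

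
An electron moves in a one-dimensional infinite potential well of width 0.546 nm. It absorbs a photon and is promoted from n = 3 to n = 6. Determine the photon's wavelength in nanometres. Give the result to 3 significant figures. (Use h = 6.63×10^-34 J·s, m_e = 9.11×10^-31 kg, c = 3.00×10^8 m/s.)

λ = 36.4 nm

E_1 = h²/(8m_eL²) = 2.023×10^-19 J, so ΔE = (6² − 3²)E_1 = 5.462×10^-18 J.
λ = hc/ΔE = (6.63×10^-34·3.00×10^8)/5.462×10^-18 = 3.64×10^-8 m = 36.4 nm.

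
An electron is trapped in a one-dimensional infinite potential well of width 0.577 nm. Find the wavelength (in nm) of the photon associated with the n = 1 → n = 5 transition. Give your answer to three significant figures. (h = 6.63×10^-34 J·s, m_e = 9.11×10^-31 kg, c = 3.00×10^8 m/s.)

λ = 45.7 nm

E_1 = h²/(8m_eL²) = 1.812×10^-19 J, so ΔE = (5² − 1²)E_1 = 4.349×10^-18 J.
λ = hc/ΔE = (6.63×10^-34·3.00×10^8)/4.349×10^-18 = 4.57×10^-8 m = 45.7 nm.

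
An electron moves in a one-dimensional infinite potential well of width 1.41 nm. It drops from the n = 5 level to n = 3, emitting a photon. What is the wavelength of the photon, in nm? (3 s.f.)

E_1 = h²/(8m_eL²) = 3.030×10^-20 J, so ΔE = (5² − 3²)E_1 = 4.848×10^-19 J.
λ = hc/ΔE = (6.626×10^-34·2.998×10^8)/4.848×10^-19 = 4.10×10^-7 m = 410 nm.

λ = 410 nm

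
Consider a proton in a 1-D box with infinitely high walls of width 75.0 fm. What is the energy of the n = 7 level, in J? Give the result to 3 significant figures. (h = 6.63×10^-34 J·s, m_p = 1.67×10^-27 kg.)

For an infinite well E_n = n²h²/(8m_pL²), so E_1 = h²/(8m_pL²) = (6.63×10^-34)²/(8·1.67×10^-27·(7.50×10^-14 m)²) = 5.849×10^-15 J.
Then E_7 = 7²·E_1 = 49·5.849×10^-15 J = 2.87×10^-13 J.

E_7 = 2.87×10^-13 J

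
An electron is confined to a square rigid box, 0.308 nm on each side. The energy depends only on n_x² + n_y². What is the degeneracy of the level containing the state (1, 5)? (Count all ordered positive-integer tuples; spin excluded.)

The level has n_x² + n_y² = 26. The ordered positive-integer solutions are (1, 5), (5, 1).
That gives 2 states.

degeneracy = 2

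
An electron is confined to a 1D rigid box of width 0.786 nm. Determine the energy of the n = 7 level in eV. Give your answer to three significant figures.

For an infinite well E_n = n²h²/(8m_eL²), so E_1 = h²/(8m_eL²) = (6.626×10^-34)²/(8·9.109×10^-31·(7.86×10^-10 m)²) = 9.752×10^-20 J.
Then E_7 = 7²·E_1 = 49·9.752×10^-20 J = 4.778×10^-18 J.
Converting, E_7 = 4.778×10^-18 J / (1.602×10^-19 J/eV) = 29.8 eV.

E_7 = 29.8 eV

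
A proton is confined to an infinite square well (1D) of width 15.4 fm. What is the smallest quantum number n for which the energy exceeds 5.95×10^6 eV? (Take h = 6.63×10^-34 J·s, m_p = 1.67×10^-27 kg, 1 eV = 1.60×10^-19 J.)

E_1 = h²/(8m_pL²) = 1.387×10^-13 J = 8.669×10^5 eV.
Need n² > 5.95×10^6/8.669×10^5 = 6.864, i.e. n > 2.620.
The smallest integer satisfying this is n = 3.

n = 3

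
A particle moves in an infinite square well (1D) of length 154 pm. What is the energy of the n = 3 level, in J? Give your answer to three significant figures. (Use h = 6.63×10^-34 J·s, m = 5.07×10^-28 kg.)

E_3 = 4.11×10^-20 J

For an infinite well E_n = n²h²/(8mL²), so E_1 = h²/(8mL²) = (6.63×10^-34)²/(8·5.07×10^-28·(1.54×10^-10 m)²) = 4.570×10^-21 J.
Then E_3 = 3²·E_1 = 9·4.570×10^-21 J = 4.11×10^-20 J.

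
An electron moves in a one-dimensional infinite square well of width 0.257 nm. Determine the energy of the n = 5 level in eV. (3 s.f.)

E_5 = 142 eV

For an infinite well E_n = n²h²/(8m_eL²), so E_1 = h²/(8m_eL²) = (6.626×10^-34)²/(8·9.109×10^-31·(2.57×10^-10 m)²) = 9.122×10^-19 J.
Then E_5 = 5²·E_1 = 25·9.122×10^-19 J = 2.281×10^-17 J.
Converting, E_5 = 2.281×10^-17 J / (1.602×10^-19 J/eV) = 142 eV.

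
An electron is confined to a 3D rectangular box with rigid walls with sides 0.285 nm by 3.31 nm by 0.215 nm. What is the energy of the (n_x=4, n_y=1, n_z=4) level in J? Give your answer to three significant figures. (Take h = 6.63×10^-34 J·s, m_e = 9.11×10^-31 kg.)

E = 3.28×10^-17 J

For a 3D rectangular well E = (h²/8m_e)·Σ n_i²/L_i² = (6.63×10^-34)²/(8·9.11×10^-31) · [4²/(0.285 nm)² + 1²/(3.31 nm)² + 4²/(0.215 nm)²].
Evaluating gives E = 3.28×10^-17 J.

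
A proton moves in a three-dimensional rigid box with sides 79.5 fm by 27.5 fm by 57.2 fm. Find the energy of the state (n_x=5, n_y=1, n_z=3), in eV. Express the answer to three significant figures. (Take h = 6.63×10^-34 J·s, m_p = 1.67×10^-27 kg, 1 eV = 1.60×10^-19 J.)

E = 1.65×10^6 eV

For a 3D rectangular well E = (h²/8m_p)·Σ n_i²/L_i² = (6.63×10^-34)²/(8·1.67×10^-27) · [5²/(79.5 fm)² + 1²/(27.5 fm)² + 3²/(57.2 fm)²].
Evaluating gives E = 2.642×10^-13 J = 1.65×10^6 eV.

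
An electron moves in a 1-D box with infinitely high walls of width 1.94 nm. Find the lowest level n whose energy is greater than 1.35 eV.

E_1 = h²/(8m_eL²) = 1.601×10^-20 J = 0.09994 eV.
Need n² > 1.35/0.09994 = 13.51, i.e. n > 3.676.
The smallest integer satisfying this is n = 4.

n = 4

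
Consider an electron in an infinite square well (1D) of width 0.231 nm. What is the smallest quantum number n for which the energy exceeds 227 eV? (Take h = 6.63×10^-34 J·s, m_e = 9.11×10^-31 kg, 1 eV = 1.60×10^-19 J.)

n = 6

E_1 = h²/(8m_eL²) = 1.130×10^-18 J = 7.062 eV.
Need n² > 227/7.062 = 32.14, i.e. n > 5.669.
The smallest integer satisfying this is n = 6.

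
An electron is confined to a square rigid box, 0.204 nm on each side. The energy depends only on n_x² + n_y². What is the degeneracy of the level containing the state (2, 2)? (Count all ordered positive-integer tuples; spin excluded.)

The level has n_x² + n_y² = 8. The ordered positive-integer solutions are (2, 2).
That gives 1 state.

degeneracy = 1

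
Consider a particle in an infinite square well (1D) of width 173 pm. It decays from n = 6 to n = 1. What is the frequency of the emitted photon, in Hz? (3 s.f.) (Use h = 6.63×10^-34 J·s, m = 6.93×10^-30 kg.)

E_1 = h²/(8mL²) = 2.649×10^-19 J and ΔE = (6² − 1²)E_1 = 9.271×10^-18 J.
f = ΔE/h = 9.271×10^-18/6.63×10^-34 = 1.40×10^16 Hz.

f = 1.40×10^16 Hz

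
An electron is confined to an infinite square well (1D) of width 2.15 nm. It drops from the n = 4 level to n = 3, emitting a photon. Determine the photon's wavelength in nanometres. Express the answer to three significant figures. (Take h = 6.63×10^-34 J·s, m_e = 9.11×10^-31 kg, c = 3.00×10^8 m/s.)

E_1 = h²/(8m_eL²) = 1.305×10^-20 J, so ΔE = (4² − 3²)E_1 = 9.135×10^-20 J.
λ = hc/ΔE = (6.63×10^-34·3.00×10^8)/9.135×10^-20 = 2.18×10^-6 m = 2.18×10^3 nm.

λ = 2.18×10^3 nm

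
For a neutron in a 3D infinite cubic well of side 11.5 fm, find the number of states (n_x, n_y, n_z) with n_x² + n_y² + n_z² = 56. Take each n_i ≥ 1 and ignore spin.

The level has n_x² + n_y² + n_z² = 56. The ordered positive-integer solutions are (2, 4, 6), (2, 6, 4), (4, 2, 6), (4, 6, 2), (6, 2, 4), (6, 4, 2).
That gives 6 states.

degeneracy = 6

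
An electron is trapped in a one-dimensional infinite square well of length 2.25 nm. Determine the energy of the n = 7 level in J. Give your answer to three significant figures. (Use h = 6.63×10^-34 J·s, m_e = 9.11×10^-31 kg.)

For an infinite well E_n = n²h²/(8m_eL²), so E_1 = h²/(8m_eL²) = (6.63×10^-34)²/(8·9.11×10^-31·(2.25×10^-9 m)²) = 1.191×10^-20 J.
Then E_7 = 7²·E_1 = 49·1.191×10^-20 J = 5.84×10^-19 J.

E_7 = 5.84×10^-19 J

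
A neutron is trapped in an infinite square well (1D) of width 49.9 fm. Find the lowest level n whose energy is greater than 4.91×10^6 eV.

n = 8

E_1 = h²/(8m_nL²) = 1.316×10^-14 J = 8.215×10^4 eV.
Need n² > 4.91×10^6/8.215×10^4 = 59.77, i.e. n > 7.731.
The smallest integer satisfying this is n = 8.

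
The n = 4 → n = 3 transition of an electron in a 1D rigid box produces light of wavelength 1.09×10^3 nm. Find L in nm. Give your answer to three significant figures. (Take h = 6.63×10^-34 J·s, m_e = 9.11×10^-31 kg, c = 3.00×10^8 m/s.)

L = 1.52 nm

The photon carries ΔE = hc/λ = 6.63×10^-34·3.00×10^8/1.09×10^-6 m = 1.825×10^-19 J.
Since ΔE = (4² − 3²)E_1, E_1 = 2.607×10^-20 J, and L = h/√(8m_eE_1) = 1.52×10^-9 m = 1.52 nm.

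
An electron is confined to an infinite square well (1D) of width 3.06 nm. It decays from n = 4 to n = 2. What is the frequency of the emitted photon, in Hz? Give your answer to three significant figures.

E_1 = h²/(8m_eL²) = 6.434×10^-21 J and ΔE = (4² − 2²)E_1 = 7.721×10^-20 J.
f = ΔE/h = 7.721×10^-20/6.626×10^-34 = 1.17×10^14 Hz.

f = 1.17×10^14 Hz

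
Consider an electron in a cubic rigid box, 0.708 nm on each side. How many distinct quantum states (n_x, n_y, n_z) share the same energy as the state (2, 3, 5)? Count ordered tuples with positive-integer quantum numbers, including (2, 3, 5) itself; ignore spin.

The level has n_x² + n_y² + n_z² = 38. The ordered positive-integer solutions are (1, 1, 6), (1, 6, 1), (2, 3, 5), (2, 5, 3), (3, 2, 5), (3, 5, 2), (5, 2, 3), (5, 3, 2), (6, 1, 1).
That gives 9 states.

degeneracy = 9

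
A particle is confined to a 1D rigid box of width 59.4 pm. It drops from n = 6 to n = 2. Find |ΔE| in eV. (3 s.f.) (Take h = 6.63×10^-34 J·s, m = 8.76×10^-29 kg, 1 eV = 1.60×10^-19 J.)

E_1 = h²/(8mL²) = 1.778×10^-19 J.
|ΔE| = |6² − 2²|·E_1 = 32·1.778×10^-19 J = 5.690×10^-18 J = 35.6 eV.

|ΔE| = 35.6 eV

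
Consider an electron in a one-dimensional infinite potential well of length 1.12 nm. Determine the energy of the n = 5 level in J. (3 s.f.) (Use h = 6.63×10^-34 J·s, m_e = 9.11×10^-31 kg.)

E_5 = 1.20×10^-18 J

For an infinite well E_n = n²h²/(8m_eL²), so E_1 = h²/(8m_eL²) = (6.63×10^-34)²/(8·9.11×10^-31·(1.12×10^-9 m)²) = 4.808×10^-20 J.
Then E_5 = 5²·E_1 = 25·4.808×10^-20 J = 1.20×10^-18 J.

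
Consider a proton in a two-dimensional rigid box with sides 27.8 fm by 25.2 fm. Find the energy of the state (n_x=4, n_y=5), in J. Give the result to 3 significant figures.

E = 1.97×10^-12 J

For a 2D rectangular well E = (h²/8m_p)·Σ n_i²/L_i² = (6.626×10^-34)²/(8·1.673×10^-27) · [4²/(27.8 fm)² + 5²/(25.2 fm)²].
Evaluating gives E = 1.97×10^-12 J.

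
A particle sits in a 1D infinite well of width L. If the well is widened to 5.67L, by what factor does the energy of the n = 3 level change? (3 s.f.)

0.0311

E_n ∝ 1/L², so the energy scales by 1/5.67² = 0.0311.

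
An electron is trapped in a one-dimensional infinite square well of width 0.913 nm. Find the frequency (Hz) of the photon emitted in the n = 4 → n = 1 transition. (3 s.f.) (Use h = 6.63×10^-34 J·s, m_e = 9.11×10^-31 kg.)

E_1 = h²/(8m_eL²) = 7.236×10^-20 J and ΔE = (4² − 1²)E_1 = 1.085×10^-18 J.
f = ΔE/h = 1.085×10^-18/6.63×10^-34 = 1.64×10^15 Hz.

f = 1.64×10^15 Hz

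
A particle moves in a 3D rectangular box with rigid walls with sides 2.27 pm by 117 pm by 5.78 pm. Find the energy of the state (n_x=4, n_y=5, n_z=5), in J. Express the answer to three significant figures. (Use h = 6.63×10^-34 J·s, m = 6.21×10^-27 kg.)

For a 3D rectangular well E = (h²/8m)·Σ n_i²/L_i² = (6.63×10^-34)²/(8·6.21×10^-27) · [4²/(2.27 pm)² + 5²/(117 pm)² + 5²/(5.78 pm)²].
Evaluating gives E = 3.41×10^-17 J.

E = 3.41×10^-17 J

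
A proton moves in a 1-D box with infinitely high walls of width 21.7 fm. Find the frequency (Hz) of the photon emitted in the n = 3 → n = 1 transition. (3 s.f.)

f = 8.41×10^20 Hz

E_1 = h²/(8m_pL²) = 6.966×10^-14 J and ΔE = (3² − 1²)E_1 = 5.573×10^-13 J.
f = ΔE/h = 5.573×10^-13/6.626×10^-34 = 8.41×10^20 Hz.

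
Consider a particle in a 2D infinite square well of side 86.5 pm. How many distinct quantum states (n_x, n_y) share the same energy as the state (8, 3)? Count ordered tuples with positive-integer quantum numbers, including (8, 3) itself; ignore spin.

The level has n_x² + n_y² = 73. The ordered positive-integer solutions are (3, 8), (8, 3).
That gives 2 states.

degeneracy = 2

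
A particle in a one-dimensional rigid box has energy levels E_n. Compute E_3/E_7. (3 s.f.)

0.184

E_n ∝ n², so E_3/E_7 = 3²/7² = 9/49 = 0.184.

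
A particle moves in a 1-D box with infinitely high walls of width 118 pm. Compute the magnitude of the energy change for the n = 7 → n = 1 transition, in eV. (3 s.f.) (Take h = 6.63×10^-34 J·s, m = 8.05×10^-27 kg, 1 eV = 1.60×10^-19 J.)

E_1 = h²/(8mL²) = 4.902×10^-22 J.
|ΔE| = |7² − 1²|·E_1 = 48·4.902×10^-22 J = 2.353×10^-20 J = 0.147 eV.

|ΔE| = 0.147 eV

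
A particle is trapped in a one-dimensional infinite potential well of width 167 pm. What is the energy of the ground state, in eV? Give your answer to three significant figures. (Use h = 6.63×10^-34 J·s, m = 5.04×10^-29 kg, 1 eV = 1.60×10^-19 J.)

E_1 = 0.244 eV

For an infinite well E_n = n²h²/(8mL²), so E_1 = h²/(8mL²) = (6.63×10^-34)²/(8·5.04×10^-29·(1.67×10^-10 m)²) = 3.909×10^-20 J.
Converting, E_1 = 3.909×10^-20 J / (1.60×10^-19 J/eV) = 0.244 eV.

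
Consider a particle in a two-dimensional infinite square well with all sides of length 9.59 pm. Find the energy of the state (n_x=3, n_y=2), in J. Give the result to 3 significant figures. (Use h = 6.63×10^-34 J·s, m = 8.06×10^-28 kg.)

E = 9.64×10^-18 J

For a 2D rectangular well E = (h²/8m)·Σ n_i²/L_i² = (6.63×10^-34)²/(8·8.06×10^-28) · [3²/(9.59 pm)² + 2²/(9.59 pm)²].
Evaluating gives E = 9.64×10^-18 J.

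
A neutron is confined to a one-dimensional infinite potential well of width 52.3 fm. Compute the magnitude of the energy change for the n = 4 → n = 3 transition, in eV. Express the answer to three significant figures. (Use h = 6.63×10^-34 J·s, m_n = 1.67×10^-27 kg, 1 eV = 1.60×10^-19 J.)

E_1 = h²/(8m_nL²) = 1.203×10^-14 J.
|ΔE| = |4² − 3²|·E_1 = 7·1.203×10^-14 J = 8.421×10^-14 J = 5.26×10^5 eV.

|ΔE| = 5.26×10^5 eV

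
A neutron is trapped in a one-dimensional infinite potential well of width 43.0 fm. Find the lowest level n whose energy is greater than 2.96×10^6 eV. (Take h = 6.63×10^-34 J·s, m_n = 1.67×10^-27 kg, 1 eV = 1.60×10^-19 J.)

n = 6

E_1 = h²/(8m_nL²) = 1.779×10^-14 J = 1.112×10^5 eV.
Need n² > 2.96×10^6/1.112×10^5 = 26.62, i.e. n > 5.159.
The smallest integer satisfying this is n = 6.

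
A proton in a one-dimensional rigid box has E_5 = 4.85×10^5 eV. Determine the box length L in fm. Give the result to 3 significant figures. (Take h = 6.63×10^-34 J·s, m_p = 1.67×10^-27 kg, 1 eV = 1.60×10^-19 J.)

From E_n = n²h²/(8m_pL²), L = n·h/√(8m_pE_n).
E_5 = 4.85×10^5 eV = 7.760×10^-14 J, so L = 5·6.63×10^-34/√(8·1.67×10^-27·7.760×10^-14) = 1.03×10^-13 m = 103 fm.

L = 103 fm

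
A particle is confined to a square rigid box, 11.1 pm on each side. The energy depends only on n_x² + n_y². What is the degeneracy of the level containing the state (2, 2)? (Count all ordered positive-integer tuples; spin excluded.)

The level has n_x² + n_y² = 8. The ordered positive-integer solutions are (2, 2).
That gives 1 state.

degeneracy = 1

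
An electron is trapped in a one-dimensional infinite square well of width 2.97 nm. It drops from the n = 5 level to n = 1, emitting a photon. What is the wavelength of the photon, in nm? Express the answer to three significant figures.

λ = 1.21×10^3 nm

E_1 = h²/(8m_eL²) = 6.830×10^-21 J, so ΔE = (5² − 1²)E_1 = 1.639×10^-19 J.
λ = hc/ΔE = (6.626×10^-34·2.998×10^8)/1.639×10^-19 = 1.21×10^-6 m = 1.21×10^3 nm.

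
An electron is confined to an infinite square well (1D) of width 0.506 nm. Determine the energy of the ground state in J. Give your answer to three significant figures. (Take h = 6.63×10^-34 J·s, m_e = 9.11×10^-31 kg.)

E_1 = 2.36×10^-19 J

For an infinite well E_n = n²h²/(8m_eL²), so E_1 = h²/(8m_eL²) = (6.63×10^-34)²/(8·9.11×10^-31·(5.06×10^-10 m)²) = 2.356×10^-19 J.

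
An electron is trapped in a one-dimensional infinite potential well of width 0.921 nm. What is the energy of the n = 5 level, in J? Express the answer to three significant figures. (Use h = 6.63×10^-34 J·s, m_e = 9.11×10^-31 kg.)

For an infinite well E_n = n²h²/(8m_eL²), so E_1 = h²/(8m_eL²) = (6.63×10^-34)²/(8·9.11×10^-31·(9.21×10^-10 m)²) = 7.110×10^-20 J.
Then E_5 = 5²·E_1 = 25·7.110×10^-20 J = 1.78×10^-18 J.

E_5 = 1.78×10^-18 J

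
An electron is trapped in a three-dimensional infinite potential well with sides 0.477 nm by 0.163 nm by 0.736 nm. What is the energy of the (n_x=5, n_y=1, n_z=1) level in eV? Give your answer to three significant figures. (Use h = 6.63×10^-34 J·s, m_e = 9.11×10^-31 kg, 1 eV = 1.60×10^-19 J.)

E = 56.3 eV

For a 3D rectangular well E = (h²/8m_e)·Σ n_i²/L_i² = (6.63×10^-34)²/(8·9.11×10^-31) · [5²/(0.477 nm)² + 1²/(0.163 nm)² + 1²/(0.736 nm)²].
Evaluating gives E = 9.009×10^-18 J = 56.3 eV.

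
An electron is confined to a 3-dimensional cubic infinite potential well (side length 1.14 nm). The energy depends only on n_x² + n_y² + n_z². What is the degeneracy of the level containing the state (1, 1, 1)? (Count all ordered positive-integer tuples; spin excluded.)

The level has n_x² + n_y² + n_z² = 3. The ordered positive-integer solutions are (1, 1, 1).
That gives 1 state.

degeneracy = 1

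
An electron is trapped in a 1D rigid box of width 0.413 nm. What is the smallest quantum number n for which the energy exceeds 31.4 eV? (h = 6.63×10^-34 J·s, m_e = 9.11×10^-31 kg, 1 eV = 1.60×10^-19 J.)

E_1 = h²/(8m_eL²) = 3.536×10^-19 J = 2.210 eV.
Need n² > 31.4/2.210 = 14.21, i.e. n > 3.770.
The smallest integer satisfying this is n = 4.

n = 4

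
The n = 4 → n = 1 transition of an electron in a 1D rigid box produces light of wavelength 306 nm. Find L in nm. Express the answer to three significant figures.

The photon carries ΔE = hc/λ = 6.626×10^-34·2.998×10^8/3.06×10^-7 m = 6.492×10^-19 J.
Since ΔE = (4² − 1²)E_1, E_1 = 4.328×10^-20 J, and L = h/√(8m_eE_1) = 1.18×10^-9 m = 1.18 nm.

L = 1.18 nm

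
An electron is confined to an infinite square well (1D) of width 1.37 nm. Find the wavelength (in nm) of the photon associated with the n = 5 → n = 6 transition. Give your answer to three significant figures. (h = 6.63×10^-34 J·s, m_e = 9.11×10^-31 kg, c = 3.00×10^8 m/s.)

λ = 563 nm

E_1 = h²/(8m_eL²) = 3.213×10^-20 J, so ΔE = (6² − 5²)E_1 = 3.534×10^-19 J.
λ = hc/ΔE = (6.63×10^-34·3.00×10^8)/3.534×10^-19 = 5.63×10^-7 m = 563 nm.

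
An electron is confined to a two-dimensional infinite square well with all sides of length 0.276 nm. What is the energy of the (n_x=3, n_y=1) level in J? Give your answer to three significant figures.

E = 7.91×10^-18 J

For a 2D rectangular well E = (h²/8m_e)·Σ n_i²/L_i² = (6.626×10^-34)²/(8·9.109×10^-31) · [3²/(0.276 nm)² + 1²/(0.276 nm)²].
Evaluating gives E = 7.91×10^-18 J.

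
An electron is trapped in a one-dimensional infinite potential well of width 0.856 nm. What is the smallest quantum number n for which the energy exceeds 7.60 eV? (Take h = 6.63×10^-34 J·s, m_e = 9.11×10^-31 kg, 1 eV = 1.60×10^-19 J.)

E_1 = h²/(8m_eL²) = 8.231×10^-20 J = 0.5144 eV.
Need n² > 7.60/0.5144 = 14.77, i.e. n > 3.843.
The smallest integer satisfying this is n = 4.

n = 4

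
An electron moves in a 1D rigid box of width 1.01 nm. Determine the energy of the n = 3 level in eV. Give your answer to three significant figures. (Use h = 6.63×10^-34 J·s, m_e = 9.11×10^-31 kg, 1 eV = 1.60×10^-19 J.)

For an infinite well E_n = n²h²/(8m_eL²), so E_1 = h²/(8m_eL²) = (6.63×10^-34)²/(8·9.11×10^-31·(1.01×10^-9 m)²) = 5.913×10^-20 J.
Then E_3 = 3²·E_1 = 9·5.913×10^-20 J = 5.322×10^-19 J.
Converting, E_3 = 5.322×10^-19 J / (1.60×10^-19 J/eV) = 3.33 eV.

E_3 = 3.33 eV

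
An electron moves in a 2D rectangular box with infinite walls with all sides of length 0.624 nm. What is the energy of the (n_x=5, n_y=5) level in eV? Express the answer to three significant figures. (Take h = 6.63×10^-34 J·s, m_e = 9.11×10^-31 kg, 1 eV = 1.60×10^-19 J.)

E = 48.4 eV

For a 2D rectangular well E = (h²/8m_e)·Σ n_i²/L_i² = (6.63×10^-34)²/(8·9.11×10^-31) · [5²/(0.624 nm)² + 5²/(0.624 nm)²].
Evaluating gives E = 7.745×10^-18 J = 48.4 eV.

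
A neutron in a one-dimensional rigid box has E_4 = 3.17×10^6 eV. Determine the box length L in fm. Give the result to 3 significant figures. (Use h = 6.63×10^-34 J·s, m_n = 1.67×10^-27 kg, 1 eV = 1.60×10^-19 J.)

From E_n = n²h²/(8m_nL²), L = n·h/√(8m_nE_n).
E_4 = 3.17×10^6 eV = 5.072×10^-13 J, so L = 4·6.63×10^-34/√(8·1.67×10^-27·5.072×10^-13) = 3.22×10^-14 m = 32.2 fm.

L = 32.2 fm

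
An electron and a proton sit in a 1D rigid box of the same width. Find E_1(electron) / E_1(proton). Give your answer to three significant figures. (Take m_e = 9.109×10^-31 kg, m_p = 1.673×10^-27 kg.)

E_n ∝ 1/m at fixed n and L, so the ratio is m_p/m_e = 1.673×10^-27/9.109×10^-31 = 1.84×10^3.

1.84×10^3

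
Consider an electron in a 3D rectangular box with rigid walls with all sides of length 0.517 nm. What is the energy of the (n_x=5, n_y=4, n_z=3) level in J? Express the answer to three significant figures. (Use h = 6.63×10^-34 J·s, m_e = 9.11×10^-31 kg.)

E = 1.13×10^-17 J

For a 3D rectangular well E = (h²/8m_e)·Σ n_i²/L_i² = (6.63×10^-34)²/(8·9.11×10^-31) · [5²/(0.517 nm)² + 4²/(0.517 nm)² + 3²/(0.517 nm)²].
Evaluating gives E = 1.13×10^-17 J.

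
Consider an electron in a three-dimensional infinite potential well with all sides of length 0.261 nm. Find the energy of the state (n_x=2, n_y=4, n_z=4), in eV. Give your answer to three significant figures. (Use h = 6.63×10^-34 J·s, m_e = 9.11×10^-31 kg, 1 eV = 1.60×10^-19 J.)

E = 199 eV

For a 3D rectangular well E = (h²/8m_e)·Σ n_i²/L_i² = (6.63×10^-34)²/(8·9.11×10^-31) · [2²/(0.261 nm)² + 4²/(0.261 nm)² + 4²/(0.261 nm)²].
Evaluating gives E = 3.187×10^-17 J = 199 eV.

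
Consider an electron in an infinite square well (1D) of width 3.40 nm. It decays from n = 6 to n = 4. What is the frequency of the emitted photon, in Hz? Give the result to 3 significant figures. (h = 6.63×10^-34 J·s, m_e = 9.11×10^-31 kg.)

f = 1.57×10^14 Hz

E_1 = h²/(8m_eL²) = 5.217×10^-21 J and ΔE = (6² − 4²)E_1 = 1.043×10^-19 J.
f = ΔE/h = 1.043×10^-19/6.63×10^-34 = 1.57×10^14 Hz.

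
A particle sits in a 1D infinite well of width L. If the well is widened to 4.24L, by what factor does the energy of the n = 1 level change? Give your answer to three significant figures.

0.0556

E_n ∝ 1/L², so the energy scales by 1/4.24² = 0.0556.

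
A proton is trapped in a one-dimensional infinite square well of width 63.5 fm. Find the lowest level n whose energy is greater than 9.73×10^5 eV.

n = 5

E_1 = h²/(8m_pL²) = 8.135×10^-15 J = 5.078×10^4 eV.
Need n² > 9.73×10^5/5.078×10^4 = 19.16, i.e. n > 4.377.
The smallest integer satisfying this is n = 5.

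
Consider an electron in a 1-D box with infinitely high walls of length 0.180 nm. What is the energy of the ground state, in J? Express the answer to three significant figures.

E_1 = 1.86×10^-18 J

For an infinite well E_n = n²h²/(8m_eL²), so E_1 = h²/(8m_eL²) = (6.626×10^-34)²/(8·9.109×10^-31·(1.80×10^-10 m)²) = 1.860×10^-18 J.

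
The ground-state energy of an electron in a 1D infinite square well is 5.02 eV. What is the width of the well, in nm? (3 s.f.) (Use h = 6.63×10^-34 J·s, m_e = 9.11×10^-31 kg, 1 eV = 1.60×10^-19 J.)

From E_n = n²h²/(8m_eL²), L = n·h/√(8m_eE_n).
E_1 = 5.02 eV = 8.032×10^-19 J, so L = 1·6.63×10^-34/√(8·9.11×10^-31·8.032×10^-19) = 2.74×10^-10 m = 0.274 nm.

L = 0.274 nm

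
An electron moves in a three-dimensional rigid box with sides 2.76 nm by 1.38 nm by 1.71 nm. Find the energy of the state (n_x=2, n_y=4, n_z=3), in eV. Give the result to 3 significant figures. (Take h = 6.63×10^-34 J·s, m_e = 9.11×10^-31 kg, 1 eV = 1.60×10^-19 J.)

E = 4.53 eV

For a 3D rectangular well E = (h²/8m_e)·Σ n_i²/L_i² = (6.63×10^-34)²/(8·9.11×10^-31) · [2²/(2.76 nm)² + 4²/(1.38 nm)² + 3²/(1.71 nm)²].
Evaluating gives E = 7.240×10^-19 J = 4.53 eV.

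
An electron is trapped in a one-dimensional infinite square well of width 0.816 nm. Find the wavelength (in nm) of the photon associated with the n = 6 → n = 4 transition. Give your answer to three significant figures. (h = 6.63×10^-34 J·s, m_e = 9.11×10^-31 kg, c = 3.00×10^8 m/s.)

E_1 = h²/(8m_eL²) = 9.058×10^-20 J, so ΔE = (6² − 4²)E_1 = 1.812×10^-18 J.
λ = hc/ΔE = (6.63×10^-34·3.00×10^8)/1.812×10^-18 = 1.10×10^-7 m = 110 nm.

λ = 110 nm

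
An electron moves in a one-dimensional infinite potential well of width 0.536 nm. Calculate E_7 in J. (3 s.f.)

E_7 = 1.03×10^-17 J

For an infinite well E_n = n²h²/(8m_eL²), so E_1 = h²/(8m_eL²) = (6.626×10^-34)²/(8·9.109×10^-31·(5.36×10^-10 m)²) = 2.097×10^-19 J.
Then E_7 = 7²·E_1 = 49·2.097×10^-19 J = 1.03×10^-17 J.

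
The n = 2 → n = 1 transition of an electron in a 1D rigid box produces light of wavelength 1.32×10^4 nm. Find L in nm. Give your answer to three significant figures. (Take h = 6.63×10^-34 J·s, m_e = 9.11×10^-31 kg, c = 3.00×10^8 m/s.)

The photon carries ΔE = hc/λ = 6.63×10^-34·3.00×10^8/1.32×10^-5 m = 1.507×10^-20 J.
Since ΔE = (2² − 1²)E_1, E_1 = 5.023×10^-21 J, and L = h/√(8m_eE_1) = 3.47×10^-9 m = 3.47 nm.

L = 3.47 nm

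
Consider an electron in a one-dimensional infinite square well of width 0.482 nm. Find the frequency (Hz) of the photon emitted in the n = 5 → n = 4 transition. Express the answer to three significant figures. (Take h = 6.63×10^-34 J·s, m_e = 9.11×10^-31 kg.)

E_1 = h²/(8m_eL²) = 2.596×10^-19 J and ΔE = (5² − 4²)E_1 = 2.336×10^-18 J.
f = ΔE/h = 2.336×10^-18/6.63×10^-34 = 3.52×10^15 Hz.

f = 3.52×10^15 Hz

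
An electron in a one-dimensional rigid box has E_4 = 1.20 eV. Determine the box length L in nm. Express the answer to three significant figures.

L = 2.24 nm

From E_n = n²h²/(8m_eL²), L = n·h/√(8m_eE_n).
E_4 = 1.20 eV = 1.922×10^-19 J, so L = 4·6.626×10^-34/√(8·9.109×10^-31·1.922×10^-19) = 2.24×10^-9 m = 2.24 nm.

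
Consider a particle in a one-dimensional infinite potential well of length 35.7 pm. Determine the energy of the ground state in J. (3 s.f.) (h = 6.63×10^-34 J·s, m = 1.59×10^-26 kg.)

For an infinite well E_n = n²h²/(8mL²), so E_1 = h²/(8mL²) = (6.63×10^-34)²/(8·1.59×10^-26·(3.57×10^-11 m)²) = 2.711×10^-21 J.

E_1 = 2.71×10^-21 J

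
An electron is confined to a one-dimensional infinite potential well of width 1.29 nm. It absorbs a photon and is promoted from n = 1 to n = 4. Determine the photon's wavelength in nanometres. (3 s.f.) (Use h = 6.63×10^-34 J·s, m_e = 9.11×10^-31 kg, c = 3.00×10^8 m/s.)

λ = 366 nm

E_1 = h²/(8m_eL²) = 3.624×10^-20 J, so ΔE = (4² − 1²)E_1 = 5.436×10^-19 J.
λ = hc/ΔE = (6.63×10^-34·3.00×10^8)/5.436×10^-19 = 3.66×10^-7 m = 366 nm.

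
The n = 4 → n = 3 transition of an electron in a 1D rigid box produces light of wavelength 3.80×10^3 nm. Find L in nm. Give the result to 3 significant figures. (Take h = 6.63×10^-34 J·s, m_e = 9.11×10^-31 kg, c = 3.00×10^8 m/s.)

The photon carries ΔE = hc/λ = 6.63×10^-34·3.00×10^8/3.80×10^-6 m = 5.234×10^-20 J.
Since ΔE = (4² − 3²)E_1, E_1 = 7.477×10^-21 J, and L = h/√(8m_eE_1) = 2.84×10^-9 m = 2.84 nm.

L = 2.84 nm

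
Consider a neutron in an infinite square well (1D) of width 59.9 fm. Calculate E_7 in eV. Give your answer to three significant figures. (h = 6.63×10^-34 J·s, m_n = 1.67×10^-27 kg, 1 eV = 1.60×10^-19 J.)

E_7 = 2.81×10^6 eV

For an infinite well E_n = n²h²/(8m_nL²), so E_1 = h²/(8m_nL²) = (6.63×10^-34)²/(8·1.67×10^-27·(5.99×10^-14 m)²) = 9.170×10^-15 J.
Then E_7 = 7²·E_1 = 49·9.170×10^-15 J = 4.493×10^-13 J.
Converting, E_7 = 4.493×10^-13 J / (1.60×10^-19 J/eV) = 2.81×10^6 eV.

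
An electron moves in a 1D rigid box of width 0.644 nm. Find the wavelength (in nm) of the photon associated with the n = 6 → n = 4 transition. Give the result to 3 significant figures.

λ = 68.4 nm

E_1 = h²/(8m_eL²) = 1.453×10^-19 J, so ΔE = (6² − 4²)E_1 = 2.906×10^-18 J.
λ = hc/ΔE = (6.626×10^-34·2.998×10^8)/2.906×10^-18 = 6.84×10^-8 m = 68.4 nm.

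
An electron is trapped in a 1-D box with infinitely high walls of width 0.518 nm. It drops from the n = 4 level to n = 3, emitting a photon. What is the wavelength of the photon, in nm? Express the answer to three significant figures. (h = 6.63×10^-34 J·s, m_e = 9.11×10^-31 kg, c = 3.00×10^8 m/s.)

λ = 126 nm

E_1 = h²/(8m_eL²) = 2.248×10^-19 J, so ΔE = (4² − 3²)E_1 = 1.574×10^-18 J.
λ = hc/ΔE = (6.63×10^-34·3.00×10^8)/1.574×10^-18 = 1.26×10^-7 m = 126 nm.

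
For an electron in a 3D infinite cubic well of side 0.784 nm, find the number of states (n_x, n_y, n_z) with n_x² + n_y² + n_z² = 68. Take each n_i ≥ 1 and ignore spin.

The level has n_x² + n_y² + n_z² = 68. The ordered positive-integer solutions are (4, 4, 6), (4, 6, 4), (6, 4, 4).
That gives 3 states.

degeneracy = 3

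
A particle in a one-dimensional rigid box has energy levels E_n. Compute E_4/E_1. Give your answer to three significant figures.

16.0

E_n ∝ n², so E_4/E_1 = 4²/1² = 16/1 = 16.0.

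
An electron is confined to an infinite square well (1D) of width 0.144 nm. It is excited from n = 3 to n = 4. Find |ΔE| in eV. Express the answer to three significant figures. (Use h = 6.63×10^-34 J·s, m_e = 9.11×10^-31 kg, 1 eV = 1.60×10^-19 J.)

|ΔE| = 127 eV

E_1 = h²/(8m_eL²) = 2.909×10^-18 J.
|ΔE| = |3² − 4²|·E_1 = 7·2.909×10^-18 J = 2.036×10^-17 J = 127 eV.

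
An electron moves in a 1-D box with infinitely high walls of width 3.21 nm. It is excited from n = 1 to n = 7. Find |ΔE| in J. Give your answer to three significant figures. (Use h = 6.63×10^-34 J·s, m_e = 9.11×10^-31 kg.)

|ΔE| = 2.81×10^-19 J

E_1 = h²/(8m_eL²) = 5.853×10^-21 J.
|ΔE| = |1² − 7²|·E_1 = 48·5.853×10^-21 J = 2.81×10^-19 J.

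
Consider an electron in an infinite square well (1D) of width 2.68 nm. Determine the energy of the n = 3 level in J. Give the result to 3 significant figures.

E_3 = 7.55×10^-20 J

For an infinite well E_n = n²h²/(8m_eL²), so E_1 = h²/(8m_eL²) = (6.626×10^-34)²/(8·9.109×10^-31·(2.68×10^-9 m)²) = 8.388×10^-21 J.
Then E_3 = 3²·E_1 = 9·8.388×10^-21 J = 7.55×10^-20 J.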